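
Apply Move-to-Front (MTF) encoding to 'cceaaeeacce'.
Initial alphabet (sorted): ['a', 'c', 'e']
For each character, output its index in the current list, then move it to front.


MTF encoding:
'c': index 1 in ['a', 'c', 'e'] -> ['c', 'a', 'e']
'c': index 0 in ['c', 'a', 'e'] -> ['c', 'a', 'e']
'e': index 2 in ['c', 'a', 'e'] -> ['e', 'c', 'a']
'a': index 2 in ['e', 'c', 'a'] -> ['a', 'e', 'c']
'a': index 0 in ['a', 'e', 'c'] -> ['a', 'e', 'c']
'e': index 1 in ['a', 'e', 'c'] -> ['e', 'a', 'c']
'e': index 0 in ['e', 'a', 'c'] -> ['e', 'a', 'c']
'a': index 1 in ['e', 'a', 'c'] -> ['a', 'e', 'c']
'c': index 2 in ['a', 'e', 'c'] -> ['c', 'a', 'e']
'c': index 0 in ['c', 'a', 'e'] -> ['c', 'a', 'e']
'e': index 2 in ['c', 'a', 'e'] -> ['e', 'c', 'a']


Output: [1, 0, 2, 2, 0, 1, 0, 1, 2, 0, 2]


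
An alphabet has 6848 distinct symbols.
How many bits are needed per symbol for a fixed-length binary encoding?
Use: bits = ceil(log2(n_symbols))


log2(6848) = 12.7415
Bracket: 2^12 = 4096 < 6848 <= 2^13 = 8192
So ceil(log2(6848)) = 13

bits = ceil(log2(6848)) = ceil(12.7415) = 13 bits


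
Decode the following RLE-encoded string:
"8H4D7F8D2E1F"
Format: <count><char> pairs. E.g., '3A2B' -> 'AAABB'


Expanding each <count><char> pair:
  8H -> 'HHHHHHHH'
  4D -> 'DDDD'
  7F -> 'FFFFFFF'
  8D -> 'DDDDDDDD'
  2E -> 'EE'
  1F -> 'F'

Decoded = HHHHHHHHDDDDFFFFFFFDDDDDDDDEEF


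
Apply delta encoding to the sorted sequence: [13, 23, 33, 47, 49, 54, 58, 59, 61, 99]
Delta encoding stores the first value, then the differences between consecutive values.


First value: 13
Deltas:
  23 - 13 = 10
  33 - 23 = 10
  47 - 33 = 14
  49 - 47 = 2
  54 - 49 = 5
  58 - 54 = 4
  59 - 58 = 1
  61 - 59 = 2
  99 - 61 = 38


Delta encoded: [13, 10, 10, 14, 2, 5, 4, 1, 2, 38]


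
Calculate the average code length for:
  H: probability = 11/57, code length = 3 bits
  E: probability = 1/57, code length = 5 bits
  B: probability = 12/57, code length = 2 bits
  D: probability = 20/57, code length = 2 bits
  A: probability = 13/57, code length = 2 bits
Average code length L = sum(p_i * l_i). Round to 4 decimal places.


Weighted contributions p_i * l_i:
  H: (11/57) * 3 = 33/57
  E: (1/57) * 5 = 5/57
  B: (12/57) * 2 = 24/57
  D: (20/57) * 2 = 40/57
  A: (13/57) * 2 = 26/57
Sum = (33 + 5 + 24 + 40 + 26)/57 = 128/57

L = 128/57 = 2.2456 bits/symbol


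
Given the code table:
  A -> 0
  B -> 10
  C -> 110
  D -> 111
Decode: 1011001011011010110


Decoding:
10 -> B
110 -> C
0 -> A
10 -> B
110 -> C
110 -> C
10 -> B
110 -> C


Result: BCABCCBC


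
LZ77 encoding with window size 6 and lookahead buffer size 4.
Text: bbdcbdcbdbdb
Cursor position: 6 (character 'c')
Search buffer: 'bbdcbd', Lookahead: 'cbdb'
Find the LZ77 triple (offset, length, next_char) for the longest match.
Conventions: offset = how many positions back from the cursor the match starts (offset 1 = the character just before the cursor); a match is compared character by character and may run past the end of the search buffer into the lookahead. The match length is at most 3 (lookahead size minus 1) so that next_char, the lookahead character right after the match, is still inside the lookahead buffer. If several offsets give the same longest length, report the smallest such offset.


Try each offset into the search buffer:
  offset=1 (pos 5, char 'd'): match length 0
  offset=2 (pos 4, char 'b'): match length 0
  offset=3 (pos 3, char 'c'): match length 3
  offset=4 (pos 2, char 'd'): match length 0
  offset=5 (pos 1, char 'b'): match length 0
  offset=6 (pos 0, char 'b'): match length 0
Longest match has length 3 at offset 3.
next_char = character at position 6 + 3 = 9 -> 'b'

Best match: offset=3, length=3 (matching 'cbd' starting at position 3)
LZ77 triple: (3, 3, 'b')


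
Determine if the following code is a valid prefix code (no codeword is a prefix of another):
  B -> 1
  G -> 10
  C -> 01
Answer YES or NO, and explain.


Checking each pair (does one codeword prefix another?):
  B='1' vs G='10': prefix -- VIOLATION

NO -- this is NOT a valid prefix code. B (1) is a prefix of G (10).


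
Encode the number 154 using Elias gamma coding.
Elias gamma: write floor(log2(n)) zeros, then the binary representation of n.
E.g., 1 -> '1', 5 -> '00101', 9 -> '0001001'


num_bits = floor(log2(154)) + 1 = 8
leading_zeros = num_bits - 1 = 7
binary(154) = 10011010

Elias gamma(154) = '0000000' + '10011010' = 000000010011010 (15 bits)


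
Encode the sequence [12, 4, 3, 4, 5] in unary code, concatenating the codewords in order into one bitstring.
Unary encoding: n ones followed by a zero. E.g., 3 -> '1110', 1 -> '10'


Encode each number as n ones followed by a terminating 0:
  12 -> 1111111111110 (13 bits)
  4 -> 11110 (5 bits)
  3 -> 1110 (4 bits)
  4 -> 11110 (5 bits)
  5 -> 111110 (6 bits)
Total length = 13 + 5 + 4 + 5 + 6 = 33 bits.

Unary([12, 4, 3, 4, 5]) = 111111111111011110111011110111110 (33 bits)


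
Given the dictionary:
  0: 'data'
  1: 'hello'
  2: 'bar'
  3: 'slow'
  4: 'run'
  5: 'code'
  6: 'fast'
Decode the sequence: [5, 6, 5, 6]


Look up each index in the dictionary:
  5 -> 'code'
  6 -> 'fast'
  5 -> 'code'
  6 -> 'fast'

Decoded: "code fast code fast"


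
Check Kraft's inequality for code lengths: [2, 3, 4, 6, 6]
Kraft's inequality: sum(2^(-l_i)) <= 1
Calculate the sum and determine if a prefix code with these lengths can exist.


Sum = 2^(-2) + 2^(-3) + 2^(-4) + 2^(-6) + 2^(-6)
    = 0.25 + 0.125 + 0.0625 + 0.015625 + 0.015625
    = 30/64 = 0.46875
Since 0.46875 <= 1, Kraft's inequality IS satisfied.
A prefix code with these lengths CAN exist.

Kraft sum = 0.46875. Satisfied.


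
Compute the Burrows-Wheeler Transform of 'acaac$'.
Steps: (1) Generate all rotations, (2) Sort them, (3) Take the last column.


Rotations (sorted):
  0: $acaac -> last char: c
  1: aac$ac -> last char: c
  2: ac$aca -> last char: a
  3: acaac$ -> last char: $
  4: c$acaa -> last char: a
  5: caac$a -> last char: a


BWT = cca$aa


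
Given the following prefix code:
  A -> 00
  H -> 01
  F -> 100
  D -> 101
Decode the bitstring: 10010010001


Decoding step by step:
Bits 100 -> F
Bits 100 -> F
Bits 100 -> F
Bits 01 -> H


Decoded message: FFFH


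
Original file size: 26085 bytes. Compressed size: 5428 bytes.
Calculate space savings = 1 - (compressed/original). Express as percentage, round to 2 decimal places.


ratio = compressed/original = 5428/26085 = 0.208089
savings = 1 - ratio = 1 - 0.208089 = 0.791911
as a percentage: 0.791911 * 100 = 79.19%

Space savings = 1 - 5428/26085 = 79.19%


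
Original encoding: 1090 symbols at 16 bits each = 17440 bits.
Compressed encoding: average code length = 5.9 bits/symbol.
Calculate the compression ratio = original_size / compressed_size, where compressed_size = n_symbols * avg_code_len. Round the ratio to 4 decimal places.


original_size = n_symbols * orig_bits = 1090 * 16 = 17440 bits
compressed_size = n_symbols * avg_code_len = 1090 * 5.9 = 6431.0 bits
ratio = original_size / compressed_size = 17440 / 6431.0 = 2.7119

Compression ratio = 2.7119


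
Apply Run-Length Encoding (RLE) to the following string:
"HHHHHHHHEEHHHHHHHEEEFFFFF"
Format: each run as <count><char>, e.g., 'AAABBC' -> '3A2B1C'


Scanning runs left to right:
  i=0: run of 'H' x 8 -> '8H'
  i=8: run of 'E' x 2 -> '2E'
  i=10: run of 'H' x 7 -> '7H'
  i=17: run of 'E' x 3 -> '3E'
  i=20: run of 'F' x 5 -> '5F'

RLE = 8H2E7H3E5F


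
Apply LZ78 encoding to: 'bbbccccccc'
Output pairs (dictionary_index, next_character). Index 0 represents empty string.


LZ78 encoding steps:
Dictionary: {0: ''}
Step 1: w='' (idx 0), next='b' -> output (0, 'b'), add 'b' as idx 1
Step 2: w='b' (idx 1), next='b' -> output (1, 'b'), add 'bb' as idx 2
Step 3: w='' (idx 0), next='c' -> output (0, 'c'), add 'c' as idx 3
Step 4: w='c' (idx 3), next='c' -> output (3, 'c'), add 'cc' as idx 4
Step 5: w='cc' (idx 4), next='c' -> output (4, 'c'), add 'ccc' as idx 5
Step 6: w='c' (idx 3), end of input -> output (3, '')


Encoded: [(0, 'b'), (1, 'b'), (0, 'c'), (3, 'c'), (4, 'c'), (3, '')]


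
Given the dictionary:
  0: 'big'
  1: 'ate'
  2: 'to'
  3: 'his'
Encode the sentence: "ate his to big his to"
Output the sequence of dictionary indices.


Look up each word in the dictionary:
  'ate' -> 1
  'his' -> 3
  'to' -> 2
  'big' -> 0
  'his' -> 3
  'to' -> 2

Encoded: [1, 3, 2, 0, 3, 2]


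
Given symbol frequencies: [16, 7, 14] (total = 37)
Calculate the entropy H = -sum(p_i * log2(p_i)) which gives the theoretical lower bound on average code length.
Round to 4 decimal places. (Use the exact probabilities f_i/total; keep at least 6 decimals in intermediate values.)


Per-symbol terms -p_i * log2(p_i) with p_i = f_i/37:
  p = 16/37 = 0.432432: log2(p) = -1.209453, -p*log2(p) = 0.523007
  p = 7/37 = 0.189189: log2(p) = -2.402098, -p*log2(p) = 0.454451
  p = 14/37 = 0.378378: log2(p) = -1.402098, -p*log2(p) = 0.530524
H = 0.523007 + 0.454451 + 0.530524 = 1.507982

H = 1.508 bits/symbol


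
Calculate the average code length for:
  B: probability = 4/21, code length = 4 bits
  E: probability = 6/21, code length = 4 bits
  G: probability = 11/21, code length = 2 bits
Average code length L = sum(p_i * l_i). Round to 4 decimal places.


Weighted contributions p_i * l_i:
  B: (4/21) * 4 = 16/21
  E: (6/21) * 4 = 24/21
  G: (11/21) * 2 = 22/21
Sum = (16 + 24 + 22)/21 = 62/21

L = 62/21 = 2.9524 bits/symbol


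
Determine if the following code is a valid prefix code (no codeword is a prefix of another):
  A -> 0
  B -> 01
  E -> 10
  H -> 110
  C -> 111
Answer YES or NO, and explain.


Checking each pair (does one codeword prefix another?):
  A='0' vs B='01': prefix -- VIOLATION

NO -- this is NOT a valid prefix code. A (0) is a prefix of B (01).


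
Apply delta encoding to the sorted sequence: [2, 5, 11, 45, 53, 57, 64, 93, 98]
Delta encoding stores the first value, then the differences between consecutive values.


First value: 2
Deltas:
  5 - 2 = 3
  11 - 5 = 6
  45 - 11 = 34
  53 - 45 = 8
  57 - 53 = 4
  64 - 57 = 7
  93 - 64 = 29
  98 - 93 = 5


Delta encoded: [2, 3, 6, 34, 8, 4, 7, 29, 5]


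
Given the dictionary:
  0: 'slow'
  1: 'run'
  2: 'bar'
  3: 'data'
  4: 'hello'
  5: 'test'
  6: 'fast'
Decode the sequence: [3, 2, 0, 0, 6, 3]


Look up each index in the dictionary:
  3 -> 'data'
  2 -> 'bar'
  0 -> 'slow'
  0 -> 'slow'
  6 -> 'fast'
  3 -> 'data'

Decoded: "data bar slow slow fast data"


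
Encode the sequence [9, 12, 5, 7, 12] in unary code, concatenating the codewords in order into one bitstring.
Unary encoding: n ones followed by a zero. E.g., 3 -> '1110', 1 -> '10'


Encode each number as n ones followed by a terminating 0:
  9 -> 1111111110 (10 bits)
  12 -> 1111111111110 (13 bits)
  5 -> 111110 (6 bits)
  7 -> 11111110 (8 bits)
  12 -> 1111111111110 (13 bits)
Total length = 10 + 13 + 6 + 8 + 13 = 50 bits.

Unary([9, 12, 5, 7, 12]) = 11111111101111111111110111110111111101111111111110 (50 bits)


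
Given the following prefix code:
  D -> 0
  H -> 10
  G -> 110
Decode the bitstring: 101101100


Decoding step by step:
Bits 10 -> H
Bits 110 -> G
Bits 110 -> G
Bits 0 -> D


Decoded message: HGGD


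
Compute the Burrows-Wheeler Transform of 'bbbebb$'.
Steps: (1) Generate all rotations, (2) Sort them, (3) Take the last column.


Rotations (sorted):
  0: $bbbebb -> last char: b
  1: b$bbbeb -> last char: b
  2: bb$bbbe -> last char: e
  3: bbbebb$ -> last char: $
  4: bbebb$b -> last char: b
  5: bebb$bb -> last char: b
  6: ebb$bbb -> last char: b


BWT = bbe$bbb


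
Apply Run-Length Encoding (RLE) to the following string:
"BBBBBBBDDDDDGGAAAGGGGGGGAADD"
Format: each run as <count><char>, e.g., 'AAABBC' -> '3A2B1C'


Scanning runs left to right:
  i=0: run of 'B' x 7 -> '7B'
  i=7: run of 'D' x 5 -> '5D'
  i=12: run of 'G' x 2 -> '2G'
  i=14: run of 'A' x 3 -> '3A'
  i=17: run of 'G' x 7 -> '7G'
  i=24: run of 'A' x 2 -> '2A'
  i=26: run of 'D' x 2 -> '2D'

RLE = 7B5D2G3A7G2A2D


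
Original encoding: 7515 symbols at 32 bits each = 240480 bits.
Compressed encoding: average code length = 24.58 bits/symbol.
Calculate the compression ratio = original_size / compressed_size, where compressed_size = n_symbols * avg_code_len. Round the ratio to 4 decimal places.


original_size = n_symbols * orig_bits = 7515 * 32 = 240480 bits
compressed_size = n_symbols * avg_code_len = 7515 * 24.58 = 184718.7 bits
ratio = original_size / compressed_size = 240480 / 184718.7 = 1.3019

Compression ratio = 1.3019


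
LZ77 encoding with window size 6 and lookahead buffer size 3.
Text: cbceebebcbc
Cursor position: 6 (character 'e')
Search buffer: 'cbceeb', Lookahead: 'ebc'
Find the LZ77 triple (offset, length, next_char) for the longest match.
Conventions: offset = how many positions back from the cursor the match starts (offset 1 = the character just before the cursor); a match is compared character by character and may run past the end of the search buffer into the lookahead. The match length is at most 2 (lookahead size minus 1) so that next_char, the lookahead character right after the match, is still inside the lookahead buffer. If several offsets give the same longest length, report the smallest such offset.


Try each offset into the search buffer:
  offset=1 (pos 5, char 'b'): match length 0
  offset=2 (pos 4, char 'e'): match length 2
  offset=3 (pos 3, char 'e'): match length 1
  offset=4 (pos 2, char 'c'): match length 0
  offset=5 (pos 1, char 'b'): match length 0
  offset=6 (pos 0, char 'c'): match length 0
Longest match has length 2 at offset 2.
next_char = character at position 6 + 2 = 8 -> 'c'

Best match: offset=2, length=2 (matching 'eb' starting at position 4)
LZ77 triple: (2, 2, 'c')


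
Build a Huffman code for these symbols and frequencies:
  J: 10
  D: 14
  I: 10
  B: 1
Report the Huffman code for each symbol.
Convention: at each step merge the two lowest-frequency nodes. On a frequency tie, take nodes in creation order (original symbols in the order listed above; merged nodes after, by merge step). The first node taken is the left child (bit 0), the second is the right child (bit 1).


Huffman tree construction:
Step 1: Merge B(1) + J(10) = 11
Step 2: Merge I(10) + (B+J)(11) = 21
Step 3: Merge D(14) + (I+(B+J))(21) = 35
Read each symbol's code off the tree from the root (left child = 0, right child = 1).

Codes:
  J: 111 (length 3)
  D: 0 (length 1)
  I: 10 (length 2)
  B: 110 (length 3)
Average code length: 67/35 = 1.9143 bits/symbol


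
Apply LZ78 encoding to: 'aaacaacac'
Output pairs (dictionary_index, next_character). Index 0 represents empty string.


LZ78 encoding steps:
Dictionary: {0: ''}
Step 1: w='' (idx 0), next='a' -> output (0, 'a'), add 'a' as idx 1
Step 2: w='a' (idx 1), next='a' -> output (1, 'a'), add 'aa' as idx 2
Step 3: w='' (idx 0), next='c' -> output (0, 'c'), add 'c' as idx 3
Step 4: w='aa' (idx 2), next='c' -> output (2, 'c'), add 'aac' as idx 4
Step 5: w='a' (idx 1), next='c' -> output (1, 'c'), add 'ac' as idx 5


Encoded: [(0, 'a'), (1, 'a'), (0, 'c'), (2, 'c'), (1, 'c')]


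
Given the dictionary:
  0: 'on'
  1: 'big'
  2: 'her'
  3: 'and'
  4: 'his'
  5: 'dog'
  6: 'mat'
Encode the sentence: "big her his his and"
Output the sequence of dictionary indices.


Look up each word in the dictionary:
  'big' -> 1
  'her' -> 2
  'his' -> 4
  'his' -> 4
  'and' -> 3

Encoded: [1, 2, 4, 4, 3]


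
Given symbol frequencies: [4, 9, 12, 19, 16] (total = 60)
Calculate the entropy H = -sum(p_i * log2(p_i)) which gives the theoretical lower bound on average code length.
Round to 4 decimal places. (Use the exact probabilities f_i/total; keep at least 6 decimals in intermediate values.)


Per-symbol terms -p_i * log2(p_i) with p_i = f_i/60:
  p = 4/60 = 0.066667: log2(p) = -3.906891, -p*log2(p) = 0.260459
  p = 9/60 = 0.150000: log2(p) = -2.736966, -p*log2(p) = 0.410545
  p = 12/60 = 0.200000: log2(p) = -2.321928, -p*log2(p) = 0.464386
  p = 19/60 = 0.316667: log2(p) = -1.658963, -p*log2(p) = 0.525338
  p = 16/60 = 0.266667: log2(p) = -1.906891, -p*log2(p) = 0.508504
H = 0.260459 + 0.410545 + 0.464386 + 0.525338 + 0.508504 = 2.169232

H = 2.1692 bits/symbol


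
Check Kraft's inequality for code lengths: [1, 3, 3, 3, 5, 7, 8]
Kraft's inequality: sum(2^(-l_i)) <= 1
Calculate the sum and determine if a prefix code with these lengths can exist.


Sum = 2^(-1) + 2^(-3) + 2^(-3) + 2^(-3) + 2^(-5) + 2^(-7) + 2^(-8)
    = 0.5 + 0.125 + 0.125 + 0.125 + 0.03125 + 0.0078125 + 0.00390625
    = 235/256 = 0.91796875
Since 0.91796875 <= 1, Kraft's inequality IS satisfied.
A prefix code with these lengths CAN exist.

Kraft sum = 0.91796875. Satisfied.


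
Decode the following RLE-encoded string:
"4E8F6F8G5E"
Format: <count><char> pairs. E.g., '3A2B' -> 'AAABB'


Expanding each <count><char> pair:
  4E -> 'EEEE'
  8F -> 'FFFFFFFF'
  6F -> 'FFFFFF'
  8G -> 'GGGGGGGG'
  5E -> 'EEEEE'

Decoded = EEEEFFFFFFFFFFFFFFGGGGGGGGEEEEE


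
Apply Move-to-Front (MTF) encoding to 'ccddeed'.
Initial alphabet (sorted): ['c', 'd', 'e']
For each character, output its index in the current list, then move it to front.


MTF encoding:
'c': index 0 in ['c', 'd', 'e'] -> ['c', 'd', 'e']
'c': index 0 in ['c', 'd', 'e'] -> ['c', 'd', 'e']
'd': index 1 in ['c', 'd', 'e'] -> ['d', 'c', 'e']
'd': index 0 in ['d', 'c', 'e'] -> ['d', 'c', 'e']
'e': index 2 in ['d', 'c', 'e'] -> ['e', 'd', 'c']
'e': index 0 in ['e', 'd', 'c'] -> ['e', 'd', 'c']
'd': index 1 in ['e', 'd', 'c'] -> ['d', 'e', 'c']


Output: [0, 0, 1, 0, 2, 0, 1]


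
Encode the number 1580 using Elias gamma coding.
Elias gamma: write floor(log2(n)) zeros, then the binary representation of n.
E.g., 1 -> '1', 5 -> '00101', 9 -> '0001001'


num_bits = floor(log2(1580)) + 1 = 11
leading_zeros = num_bits - 1 = 10
binary(1580) = 11000101100

Elias gamma(1580) = '0000000000' + '11000101100' = 000000000011000101100 (21 bits)


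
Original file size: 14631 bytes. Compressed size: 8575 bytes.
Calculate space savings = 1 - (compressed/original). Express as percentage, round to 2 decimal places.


ratio = compressed/original = 8575/14631 = 0.586084
savings = 1 - ratio = 1 - 0.586084 = 0.413916
as a percentage: 0.413916 * 100 = 41.39%

Space savings = 1 - 8575/14631 = 41.39%


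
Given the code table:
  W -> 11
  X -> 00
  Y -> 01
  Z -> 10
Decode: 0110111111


Decoding:
01 -> Y
10 -> Z
11 -> W
11 -> W
11 -> W


Result: YZWWW


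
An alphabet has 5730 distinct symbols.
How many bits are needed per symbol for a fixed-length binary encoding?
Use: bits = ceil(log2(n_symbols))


log2(5730) = 12.4843
Bracket: 2^12 = 4096 < 5730 <= 2^13 = 8192
So ceil(log2(5730)) = 13

bits = ceil(log2(5730)) = ceil(12.4843) = 13 bits


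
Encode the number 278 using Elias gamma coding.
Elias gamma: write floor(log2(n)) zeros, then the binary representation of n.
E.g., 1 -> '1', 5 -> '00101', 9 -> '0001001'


num_bits = floor(log2(278)) + 1 = 9
leading_zeros = num_bits - 1 = 8
binary(278) = 100010110

Elias gamma(278) = '00000000' + '100010110' = 00000000100010110 (17 bits)


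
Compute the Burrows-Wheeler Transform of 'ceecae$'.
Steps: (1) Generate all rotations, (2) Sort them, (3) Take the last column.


Rotations (sorted):
  0: $ceecae -> last char: e
  1: ae$ceec -> last char: c
  2: cae$cee -> last char: e
  3: ceecae$ -> last char: $
  4: e$ceeca -> last char: a
  5: ecae$ce -> last char: e
  6: eecae$c -> last char: c


BWT = ece$aec


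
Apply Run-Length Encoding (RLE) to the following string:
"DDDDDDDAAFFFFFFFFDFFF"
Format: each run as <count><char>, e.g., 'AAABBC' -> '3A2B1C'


Scanning runs left to right:
  i=0: run of 'D' x 7 -> '7D'
  i=7: run of 'A' x 2 -> '2A'
  i=9: run of 'F' x 8 -> '8F'
  i=17: run of 'D' x 1 -> '1D'
  i=18: run of 'F' x 3 -> '3F'

RLE = 7D2A8F1D3F


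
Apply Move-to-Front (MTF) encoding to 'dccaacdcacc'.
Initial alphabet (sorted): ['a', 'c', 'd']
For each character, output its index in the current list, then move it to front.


MTF encoding:
'd': index 2 in ['a', 'c', 'd'] -> ['d', 'a', 'c']
'c': index 2 in ['d', 'a', 'c'] -> ['c', 'd', 'a']
'c': index 0 in ['c', 'd', 'a'] -> ['c', 'd', 'a']
'a': index 2 in ['c', 'd', 'a'] -> ['a', 'c', 'd']
'a': index 0 in ['a', 'c', 'd'] -> ['a', 'c', 'd']
'c': index 1 in ['a', 'c', 'd'] -> ['c', 'a', 'd']
'd': index 2 in ['c', 'a', 'd'] -> ['d', 'c', 'a']
'c': index 1 in ['d', 'c', 'a'] -> ['c', 'd', 'a']
'a': index 2 in ['c', 'd', 'a'] -> ['a', 'c', 'd']
'c': index 1 in ['a', 'c', 'd'] -> ['c', 'a', 'd']
'c': index 0 in ['c', 'a', 'd'] -> ['c', 'a', 'd']


Output: [2, 2, 0, 2, 0, 1, 2, 1, 2, 1, 0]


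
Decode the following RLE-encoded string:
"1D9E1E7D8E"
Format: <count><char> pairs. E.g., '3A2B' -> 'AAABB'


Expanding each <count><char> pair:
  1D -> 'D'
  9E -> 'EEEEEEEEE'
  1E -> 'E'
  7D -> 'DDDDDDD'
  8E -> 'EEEEEEEE'

Decoded = DEEEEEEEEEEDDDDDDDEEEEEEEE


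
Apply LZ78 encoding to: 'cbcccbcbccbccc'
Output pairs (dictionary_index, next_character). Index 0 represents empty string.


LZ78 encoding steps:
Dictionary: {0: ''}
Step 1: w='' (idx 0), next='c' -> output (0, 'c'), add 'c' as idx 1
Step 2: w='' (idx 0), next='b' -> output (0, 'b'), add 'b' as idx 2
Step 3: w='c' (idx 1), next='c' -> output (1, 'c'), add 'cc' as idx 3
Step 4: w='c' (idx 1), next='b' -> output (1, 'b'), add 'cb' as idx 4
Step 5: w='cb' (idx 4), next='c' -> output (4, 'c'), add 'cbc' as idx 5
Step 6: w='cbc' (idx 5), next='c' -> output (5, 'c'), add 'cbcc' as idx 6
Step 7: w='c' (idx 1), end of input -> output (1, '')


Encoded: [(0, 'c'), (0, 'b'), (1, 'c'), (1, 'b'), (4, 'c'), (5, 'c'), (1, '')]


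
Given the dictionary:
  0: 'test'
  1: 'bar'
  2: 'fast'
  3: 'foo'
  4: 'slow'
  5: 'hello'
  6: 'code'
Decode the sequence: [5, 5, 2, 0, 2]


Look up each index in the dictionary:
  5 -> 'hello'
  5 -> 'hello'
  2 -> 'fast'
  0 -> 'test'
  2 -> 'fast'

Decoded: "hello hello fast test fast"


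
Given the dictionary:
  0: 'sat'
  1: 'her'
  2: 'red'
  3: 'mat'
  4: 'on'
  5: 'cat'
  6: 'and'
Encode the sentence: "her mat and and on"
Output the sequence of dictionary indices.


Look up each word in the dictionary:
  'her' -> 1
  'mat' -> 3
  'and' -> 6
  'and' -> 6
  'on' -> 4

Encoded: [1, 3, 6, 6, 4]


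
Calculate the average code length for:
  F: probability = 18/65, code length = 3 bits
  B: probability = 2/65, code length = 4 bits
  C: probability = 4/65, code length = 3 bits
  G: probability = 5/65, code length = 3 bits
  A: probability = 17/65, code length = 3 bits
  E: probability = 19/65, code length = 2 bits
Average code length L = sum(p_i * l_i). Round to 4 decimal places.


Weighted contributions p_i * l_i:
  F: (18/65) * 3 = 54/65
  B: (2/65) * 4 = 8/65
  C: (4/65) * 3 = 12/65
  G: (5/65) * 3 = 15/65
  A: (17/65) * 3 = 51/65
  E: (19/65) * 2 = 38/65
Sum = (54 + 8 + 12 + 15 + 51 + 38)/65 = 178/65

L = 178/65 = 2.7385 bits/symbol


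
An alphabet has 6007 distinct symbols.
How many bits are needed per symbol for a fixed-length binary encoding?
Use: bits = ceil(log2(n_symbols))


log2(6007) = 12.5524
Bracket: 2^12 = 4096 < 6007 <= 2^13 = 8192
So ceil(log2(6007)) = 13

bits = ceil(log2(6007)) = ceil(12.5524) = 13 bits


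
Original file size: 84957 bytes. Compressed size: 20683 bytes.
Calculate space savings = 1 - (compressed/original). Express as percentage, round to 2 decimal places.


ratio = compressed/original = 20683/84957 = 0.243453
savings = 1 - ratio = 1 - 0.243453 = 0.756547
as a percentage: 0.756547 * 100 = 75.65%

Space savings = 1 - 20683/84957 = 75.65%


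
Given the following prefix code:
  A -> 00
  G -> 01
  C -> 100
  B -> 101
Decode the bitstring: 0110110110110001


Decoding step by step:
Bits 01 -> G
Bits 101 -> B
Bits 101 -> B
Bits 101 -> B
Bits 100 -> C
Bits 01 -> G


Decoded message: GBBBCG


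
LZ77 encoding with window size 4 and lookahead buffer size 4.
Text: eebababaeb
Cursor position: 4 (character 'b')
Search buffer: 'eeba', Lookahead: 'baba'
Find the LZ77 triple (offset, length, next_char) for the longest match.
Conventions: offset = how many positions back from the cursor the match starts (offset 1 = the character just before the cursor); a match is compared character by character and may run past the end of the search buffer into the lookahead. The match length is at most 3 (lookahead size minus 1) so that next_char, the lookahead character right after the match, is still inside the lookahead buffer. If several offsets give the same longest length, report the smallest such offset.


Try each offset into the search buffer:
  offset=1 (pos 3, char 'a'): match length 0
  offset=2 (pos 2, char 'b'): match length 3
  offset=3 (pos 1, char 'e'): match length 0
  offset=4 (pos 0, char 'e'): match length 0
Longest match has length 3 at offset 2.
next_char = character at position 4 + 3 = 7 -> 'a'

Best match: offset=2, length=3 (matching 'bab' starting at position 2)
LZ77 triple: (2, 3, 'a')


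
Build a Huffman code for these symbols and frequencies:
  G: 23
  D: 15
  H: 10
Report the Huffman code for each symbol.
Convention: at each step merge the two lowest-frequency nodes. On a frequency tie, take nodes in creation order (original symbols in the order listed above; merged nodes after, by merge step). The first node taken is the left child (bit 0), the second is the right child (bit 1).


Huffman tree construction:
Step 1: Merge H(10) + D(15) = 25
Step 2: Merge G(23) + (H+D)(25) = 48
Read each symbol's code off the tree from the root (left child = 0, right child = 1).

Codes:
  G: 0 (length 1)
  D: 11 (length 2)
  H: 10 (length 2)
Average code length: 73/48 = 1.5208 bits/symbol


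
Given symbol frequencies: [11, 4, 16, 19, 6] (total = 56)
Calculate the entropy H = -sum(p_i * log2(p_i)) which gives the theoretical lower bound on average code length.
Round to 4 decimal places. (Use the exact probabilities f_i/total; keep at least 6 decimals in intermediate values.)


Per-symbol terms -p_i * log2(p_i) with p_i = f_i/56:
  p = 11/56 = 0.196429: log2(p) = -2.347923, -p*log2(p) = 0.461199
  p = 4/56 = 0.071429: log2(p) = -3.807355, -p*log2(p) = 0.271954
  p = 16/56 = 0.285714: log2(p) = -1.807355, -p*log2(p) = 0.516387
  p = 19/56 = 0.339286: log2(p) = -1.559427, -p*log2(p) = 0.529091
  p = 6/56 = 0.107143: log2(p) = -3.222392, -p*log2(p) = 0.345256
H = 0.461199 + 0.271954 + 0.516387 + 0.529091 + 0.345256 = 2.123887

H = 2.1239 bits/symbol


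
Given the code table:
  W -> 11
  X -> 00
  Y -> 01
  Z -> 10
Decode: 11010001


Decoding:
11 -> W
01 -> Y
00 -> X
01 -> Y


Result: WYXY


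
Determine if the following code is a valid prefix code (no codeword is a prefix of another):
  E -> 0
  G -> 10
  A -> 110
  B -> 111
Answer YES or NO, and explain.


Checking each pair (does one codeword prefix another?):
  E='0' vs G='10': no prefix
  E='0' vs A='110': no prefix
  E='0' vs B='111': no prefix
  G='10' vs E='0': no prefix
  G='10' vs A='110': no prefix
  G='10' vs B='111': no prefix
  A='110' vs E='0': no prefix
  A='110' vs G='10': no prefix
  A='110' vs B='111': no prefix
  B='111' vs E='0': no prefix
  B='111' vs G='10': no prefix
  B='111' vs A='110': no prefix
No violation found over all pairs.

YES -- this is a valid prefix code. No codeword is a prefix of any other codeword.


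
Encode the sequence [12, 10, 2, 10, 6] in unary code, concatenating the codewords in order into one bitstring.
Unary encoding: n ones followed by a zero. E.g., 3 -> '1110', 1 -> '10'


Encode each number as n ones followed by a terminating 0:
  12 -> 1111111111110 (13 bits)
  10 -> 11111111110 (11 bits)
  2 -> 110 (3 bits)
  10 -> 11111111110 (11 bits)
  6 -> 1111110 (7 bits)
Total length = 13 + 11 + 3 + 11 + 7 = 45 bits.

Unary([12, 10, 2, 10, 6]) = 111111111111011111111110110111111111101111110 (45 bits)


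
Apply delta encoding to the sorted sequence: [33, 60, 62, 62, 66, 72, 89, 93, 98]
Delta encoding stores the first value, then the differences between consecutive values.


First value: 33
Deltas:
  60 - 33 = 27
  62 - 60 = 2
  62 - 62 = 0
  66 - 62 = 4
  72 - 66 = 6
  89 - 72 = 17
  93 - 89 = 4
  98 - 93 = 5


Delta encoded: [33, 27, 2, 0, 4, 6, 17, 4, 5]


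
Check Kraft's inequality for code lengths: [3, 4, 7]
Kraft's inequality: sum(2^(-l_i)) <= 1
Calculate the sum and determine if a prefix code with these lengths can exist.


Sum = 2^(-3) + 2^(-4) + 2^(-7)
    = 0.125 + 0.0625 + 0.0078125
    = 25/128 = 0.1953125
Since 0.1953125 <= 1, Kraft's inequality IS satisfied.
A prefix code with these lengths CAN exist.

Kraft sum = 0.1953125. Satisfied.


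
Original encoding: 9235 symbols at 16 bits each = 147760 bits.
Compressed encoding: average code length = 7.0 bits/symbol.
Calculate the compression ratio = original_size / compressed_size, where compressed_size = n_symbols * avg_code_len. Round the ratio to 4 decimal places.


original_size = n_symbols * orig_bits = 9235 * 16 = 147760 bits
compressed_size = n_symbols * avg_code_len = 9235 * 7.0 = 64645.0 bits
ratio = original_size / compressed_size = 147760 / 64645.0 = 2.2857

Compression ratio = 2.2857


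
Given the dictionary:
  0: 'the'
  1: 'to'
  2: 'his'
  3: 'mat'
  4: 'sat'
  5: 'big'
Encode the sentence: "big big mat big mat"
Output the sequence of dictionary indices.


Look up each word in the dictionary:
  'big' -> 5
  'big' -> 5
  'mat' -> 3
  'big' -> 5
  'mat' -> 3

Encoded: [5, 5, 3, 5, 3]


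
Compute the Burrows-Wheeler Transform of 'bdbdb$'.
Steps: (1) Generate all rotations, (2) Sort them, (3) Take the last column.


Rotations (sorted):
  0: $bdbdb -> last char: b
  1: b$bdbd -> last char: d
  2: bdb$bd -> last char: d
  3: bdbdb$ -> last char: $
  4: db$bdb -> last char: b
  5: dbdb$b -> last char: b


BWT = bdd$bb


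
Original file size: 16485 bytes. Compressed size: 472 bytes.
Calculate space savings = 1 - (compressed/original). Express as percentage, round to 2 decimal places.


ratio = compressed/original = 472/16485 = 0.028632
savings = 1 - ratio = 1 - 0.028632 = 0.971368
as a percentage: 0.971368 * 100 = 97.14%

Space savings = 1 - 472/16485 = 97.14%


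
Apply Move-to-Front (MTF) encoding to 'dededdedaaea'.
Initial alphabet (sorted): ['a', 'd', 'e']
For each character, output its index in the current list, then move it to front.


MTF encoding:
'd': index 1 in ['a', 'd', 'e'] -> ['d', 'a', 'e']
'e': index 2 in ['d', 'a', 'e'] -> ['e', 'd', 'a']
'd': index 1 in ['e', 'd', 'a'] -> ['d', 'e', 'a']
'e': index 1 in ['d', 'e', 'a'] -> ['e', 'd', 'a']
'd': index 1 in ['e', 'd', 'a'] -> ['d', 'e', 'a']
'd': index 0 in ['d', 'e', 'a'] -> ['d', 'e', 'a']
'e': index 1 in ['d', 'e', 'a'] -> ['e', 'd', 'a']
'd': index 1 in ['e', 'd', 'a'] -> ['d', 'e', 'a']
'a': index 2 in ['d', 'e', 'a'] -> ['a', 'd', 'e']
'a': index 0 in ['a', 'd', 'e'] -> ['a', 'd', 'e']
'e': index 2 in ['a', 'd', 'e'] -> ['e', 'a', 'd']
'a': index 1 in ['e', 'a', 'd'] -> ['a', 'e', 'd']


Output: [1, 2, 1, 1, 1, 0, 1, 1, 2, 0, 2, 1]


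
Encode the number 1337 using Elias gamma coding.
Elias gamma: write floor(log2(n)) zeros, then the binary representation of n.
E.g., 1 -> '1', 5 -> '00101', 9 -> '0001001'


num_bits = floor(log2(1337)) + 1 = 11
leading_zeros = num_bits - 1 = 10
binary(1337) = 10100111001

Elias gamma(1337) = '0000000000' + '10100111001' = 000000000010100111001 (21 bits)


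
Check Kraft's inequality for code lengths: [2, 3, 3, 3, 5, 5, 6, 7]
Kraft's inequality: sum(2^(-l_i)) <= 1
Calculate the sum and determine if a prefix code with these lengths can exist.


Sum = 2^(-2) + 2^(-3) + 2^(-3) + 2^(-3) + 2^(-5) + 2^(-5) + 2^(-6) + 2^(-7)
    = 0.25 + 0.125 + 0.125 + 0.125 + 0.03125 + 0.03125 + 0.015625 + 0.0078125
    = 91/128 = 0.7109375
Since 0.7109375 <= 1, Kraft's inequality IS satisfied.
A prefix code with these lengths CAN exist.

Kraft sum = 0.7109375. Satisfied.


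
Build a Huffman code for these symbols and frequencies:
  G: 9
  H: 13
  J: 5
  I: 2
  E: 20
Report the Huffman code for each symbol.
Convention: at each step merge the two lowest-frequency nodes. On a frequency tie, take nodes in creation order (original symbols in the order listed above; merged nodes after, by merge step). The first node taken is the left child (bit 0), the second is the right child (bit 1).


Huffman tree construction:
Step 1: Merge I(2) + J(5) = 7
Step 2: Merge (I+J)(7) + G(9) = 16
Step 3: Merge H(13) + ((I+J)+G)(16) = 29
Step 4: Merge E(20) + (H+((I+J)+G))(29) = 49
Read each symbol's code off the tree from the root (left child = 0, right child = 1).

Codes:
  G: 111 (length 3)
  H: 10 (length 2)
  J: 1101 (length 4)
  I: 1100 (length 4)
  E: 0 (length 1)
Average code length: 101/49 = 2.0612 bits/symbol


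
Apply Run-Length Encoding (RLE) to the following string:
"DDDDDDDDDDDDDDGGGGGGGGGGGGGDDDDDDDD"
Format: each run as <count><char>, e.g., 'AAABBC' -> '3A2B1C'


Scanning runs left to right:
  i=0: run of 'D' x 14 -> '14D'
  i=14: run of 'G' x 13 -> '13G'
  i=27: run of 'D' x 8 -> '8D'

RLE = 14D13G8D


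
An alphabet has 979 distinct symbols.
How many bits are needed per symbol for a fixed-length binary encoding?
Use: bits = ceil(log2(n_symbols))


log2(979) = 9.9352
Bracket: 2^9 = 512 < 979 <= 2^10 = 1024
So ceil(log2(979)) = 10

bits = ceil(log2(979)) = ceil(9.9352) = 10 bits


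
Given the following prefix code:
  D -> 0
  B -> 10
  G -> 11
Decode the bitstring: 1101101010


Decoding step by step:
Bits 11 -> G
Bits 0 -> D
Bits 11 -> G
Bits 0 -> D
Bits 10 -> B
Bits 10 -> B


Decoded message: GDGDBB


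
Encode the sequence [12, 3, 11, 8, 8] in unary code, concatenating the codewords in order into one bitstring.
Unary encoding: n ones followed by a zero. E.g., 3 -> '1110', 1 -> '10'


Encode each number as n ones followed by a terminating 0:
  12 -> 1111111111110 (13 bits)
  3 -> 1110 (4 bits)
  11 -> 111111111110 (12 bits)
  8 -> 111111110 (9 bits)
  8 -> 111111110 (9 bits)
Total length = 13 + 4 + 12 + 9 + 9 = 47 bits.

Unary([12, 3, 11, 8, 8]) = 11111111111101110111111111110111111110111111110 (47 bits)


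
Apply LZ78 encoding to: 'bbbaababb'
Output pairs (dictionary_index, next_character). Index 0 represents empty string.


LZ78 encoding steps:
Dictionary: {0: ''}
Step 1: w='' (idx 0), next='b' -> output (0, 'b'), add 'b' as idx 1
Step 2: w='b' (idx 1), next='b' -> output (1, 'b'), add 'bb' as idx 2
Step 3: w='' (idx 0), next='a' -> output (0, 'a'), add 'a' as idx 3
Step 4: w='a' (idx 3), next='b' -> output (3, 'b'), add 'ab' as idx 4
Step 5: w='ab' (idx 4), next='b' -> output (4, 'b'), add 'abb' as idx 5


Encoded: [(0, 'b'), (1, 'b'), (0, 'a'), (3, 'b'), (4, 'b')]


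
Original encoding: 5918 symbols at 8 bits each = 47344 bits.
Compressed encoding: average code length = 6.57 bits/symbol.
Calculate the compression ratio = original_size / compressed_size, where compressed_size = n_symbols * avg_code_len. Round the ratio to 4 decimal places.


original_size = n_symbols * orig_bits = 5918 * 8 = 47344 bits
compressed_size = n_symbols * avg_code_len = 5918 * 6.57 = 38881.26 bits
ratio = original_size / compressed_size = 47344 / 38881.26 = 1.2177

Compression ratio = 1.2177


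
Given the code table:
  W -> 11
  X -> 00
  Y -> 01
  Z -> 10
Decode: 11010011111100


Decoding:
11 -> W
01 -> Y
00 -> X
11 -> W
11 -> W
11 -> W
00 -> X


Result: WYXWWWX


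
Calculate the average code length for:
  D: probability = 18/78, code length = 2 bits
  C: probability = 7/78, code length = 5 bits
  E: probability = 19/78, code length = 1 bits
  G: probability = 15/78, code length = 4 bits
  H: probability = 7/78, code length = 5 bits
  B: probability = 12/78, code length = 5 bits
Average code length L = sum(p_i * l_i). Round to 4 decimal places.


Weighted contributions p_i * l_i:
  D: (18/78) * 2 = 36/78
  C: (7/78) * 5 = 35/78
  E: (19/78) * 1 = 19/78
  G: (15/78) * 4 = 60/78
  H: (7/78) * 5 = 35/78
  B: (12/78) * 5 = 60/78
Sum = (36 + 35 + 19 + 60 + 35 + 60)/78 = 245/78

L = 245/78 = 3.1410 bits/symbol


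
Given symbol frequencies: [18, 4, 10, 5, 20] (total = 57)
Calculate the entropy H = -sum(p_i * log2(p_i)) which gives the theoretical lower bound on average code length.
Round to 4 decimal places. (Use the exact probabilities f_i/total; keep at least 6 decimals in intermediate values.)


Per-symbol terms -p_i * log2(p_i) with p_i = f_i/57:
  p = 18/57 = 0.315789: log2(p) = -1.662965, -p*log2(p) = 0.525147
  p = 4/57 = 0.070175: log2(p) = -3.832890, -p*log2(p) = 0.268975
  p = 10/57 = 0.175439: log2(p) = -2.510962, -p*log2(p) = 0.440520
  p = 5/57 = 0.087719: log2(p) = -3.510962, -p*log2(p) = 0.307979
  p = 20/57 = 0.350877: log2(p) = -1.510962, -p*log2(p) = 0.530162
H = 0.525147 + 0.268975 + 0.440520 + 0.307979 + 0.530162 = 2.072783

H = 2.0728 bits/symbol


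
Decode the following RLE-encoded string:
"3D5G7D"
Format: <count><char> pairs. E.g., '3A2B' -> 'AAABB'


Expanding each <count><char> pair:
  3D -> 'DDD'
  5G -> 'GGGGG'
  7D -> 'DDDDDDD'

Decoded = DDDGGGGGDDDDDDD


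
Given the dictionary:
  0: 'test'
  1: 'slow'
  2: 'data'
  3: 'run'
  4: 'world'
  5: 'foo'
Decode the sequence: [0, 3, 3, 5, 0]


Look up each index in the dictionary:
  0 -> 'test'
  3 -> 'run'
  3 -> 'run'
  5 -> 'foo'
  0 -> 'test'

Decoded: "test run run foo test"


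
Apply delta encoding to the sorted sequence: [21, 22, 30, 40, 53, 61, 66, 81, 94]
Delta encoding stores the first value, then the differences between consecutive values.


First value: 21
Deltas:
  22 - 21 = 1
  30 - 22 = 8
  40 - 30 = 10
  53 - 40 = 13
  61 - 53 = 8
  66 - 61 = 5
  81 - 66 = 15
  94 - 81 = 13


Delta encoded: [21, 1, 8, 10, 13, 8, 5, 15, 13]


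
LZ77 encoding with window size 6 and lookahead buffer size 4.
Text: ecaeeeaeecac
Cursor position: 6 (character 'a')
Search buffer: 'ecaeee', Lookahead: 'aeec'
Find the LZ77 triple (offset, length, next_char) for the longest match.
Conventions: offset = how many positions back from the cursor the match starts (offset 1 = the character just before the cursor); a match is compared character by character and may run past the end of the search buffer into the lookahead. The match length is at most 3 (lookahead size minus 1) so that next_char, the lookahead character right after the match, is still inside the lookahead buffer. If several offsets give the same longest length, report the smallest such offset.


Try each offset into the search buffer:
  offset=1 (pos 5, char 'e'): match length 0
  offset=2 (pos 4, char 'e'): match length 0
  offset=3 (pos 3, char 'e'): match length 0
  offset=4 (pos 2, char 'a'): match length 3
  offset=5 (pos 1, char 'c'): match length 0
  offset=6 (pos 0, char 'e'): match length 0
Longest match has length 3 at offset 4.
next_char = character at position 6 + 3 = 9 -> 'c'

Best match: offset=4, length=3 (matching 'aee' starting at position 2)
LZ77 triple: (4, 3, 'c')


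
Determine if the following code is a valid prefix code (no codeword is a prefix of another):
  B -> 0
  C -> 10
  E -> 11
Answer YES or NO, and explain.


Checking each pair (does one codeword prefix another?):
  B='0' vs C='10': no prefix
  B='0' vs E='11': no prefix
  C='10' vs B='0': no prefix
  C='10' vs E='11': no prefix
  E='11' vs B='0': no prefix
  E='11' vs C='10': no prefix
No violation found over all pairs.

YES -- this is a valid prefix code. No codeword is a prefix of any other codeword.


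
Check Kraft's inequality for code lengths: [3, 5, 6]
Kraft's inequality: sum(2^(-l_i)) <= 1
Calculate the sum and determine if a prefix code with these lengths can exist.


Sum = 2^(-3) + 2^(-5) + 2^(-6)
    = 0.125 + 0.03125 + 0.015625
    = 11/64 = 0.171875
Since 0.171875 <= 1, Kraft's inequality IS satisfied.
A prefix code with these lengths CAN exist.

Kraft sum = 0.171875. Satisfied.


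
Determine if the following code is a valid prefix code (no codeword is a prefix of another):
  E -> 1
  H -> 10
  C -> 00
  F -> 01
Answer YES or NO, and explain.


Checking each pair (does one codeword prefix another?):
  E='1' vs H='10': prefix -- VIOLATION

NO -- this is NOT a valid prefix code. E (1) is a prefix of H (10).


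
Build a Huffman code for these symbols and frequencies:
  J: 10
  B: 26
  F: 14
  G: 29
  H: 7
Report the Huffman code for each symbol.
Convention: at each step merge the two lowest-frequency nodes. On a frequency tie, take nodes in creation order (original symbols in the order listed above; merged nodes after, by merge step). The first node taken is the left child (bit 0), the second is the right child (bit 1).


Huffman tree construction:
Step 1: Merge H(7) + J(10) = 17
Step 2: Merge F(14) + (H+J)(17) = 31
Step 3: Merge B(26) + G(29) = 55
Step 4: Merge (F+(H+J))(31) + (B+G)(55) = 86
Read each symbol's code off the tree from the root (left child = 0, right child = 1).

Codes:
  J: 011 (length 3)
  B: 10 (length 2)
  F: 00 (length 2)
  G: 11 (length 2)
  H: 010 (length 3)
Average code length: 189/86 = 2.1977 bits/symbol
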